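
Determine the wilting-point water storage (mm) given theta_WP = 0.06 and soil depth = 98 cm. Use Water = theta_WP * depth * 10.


Step 1: Water (mm) = theta_WP * depth * 10
Step 2: Water = 0.06 * 98 * 10
Step 3: Water = 58.8 mm

58.8


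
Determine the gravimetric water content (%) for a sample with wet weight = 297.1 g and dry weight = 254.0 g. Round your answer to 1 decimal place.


Step 1: Water mass = wet - dry = 297.1 - 254.0 = 43.1 g
Step 2: w = 100 * water mass / dry mass
Step 3: w = 100 * 43.1 / 254.0 = 17.0%

17.0


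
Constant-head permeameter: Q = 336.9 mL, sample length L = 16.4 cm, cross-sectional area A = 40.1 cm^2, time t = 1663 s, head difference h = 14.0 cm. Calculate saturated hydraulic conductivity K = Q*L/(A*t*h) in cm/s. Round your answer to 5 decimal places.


Step 1: K = Q * L / (A * t * h)
Step 2: Numerator = 336.9 * 16.4 = 5525.16
Step 3: Denominator = 40.1 * 1663 * 14.0 = 933608.2
Step 4: K = 5525.16 / 933608.2 = 0.00592 cm/s

0.00592


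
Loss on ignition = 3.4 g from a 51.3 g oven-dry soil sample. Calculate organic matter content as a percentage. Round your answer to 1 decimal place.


Step 1: OM% = 100 * LOI / sample mass
Step 2: OM = 100 * 3.4 / 51.3
Step 3: OM = 6.6%

6.6


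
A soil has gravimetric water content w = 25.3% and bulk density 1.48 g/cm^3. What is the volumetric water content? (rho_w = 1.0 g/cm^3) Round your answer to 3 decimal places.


Step 1: theta = (w / 100) * BD / rho_w
Step 2: theta = (25.3 / 100) * 1.48 / 1.0
Step 3: theta = 0.253 * 1.48
Step 4: theta = 0.374

0.374


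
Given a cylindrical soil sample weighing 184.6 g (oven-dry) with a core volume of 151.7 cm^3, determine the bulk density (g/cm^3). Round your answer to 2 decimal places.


Step 1: Identify the formula: BD = dry mass / volume
Step 2: Substitute values: BD = 184.6 / 151.7
Step 3: BD = 1.22 g/cm^3

1.22


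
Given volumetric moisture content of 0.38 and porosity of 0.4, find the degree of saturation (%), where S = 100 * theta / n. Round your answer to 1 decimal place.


Step 1: S = 100 * theta_v / n
Step 2: S = 100 * 0.38 / 0.4
Step 3: S = 95.0%

95.0


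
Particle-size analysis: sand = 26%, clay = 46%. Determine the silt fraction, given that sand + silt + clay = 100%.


Step 1: sand + silt + clay = 100%
Step 2: silt = 100 - sand - clay
Step 3: silt = 100 - 26 - 46
Step 4: silt = 28%

28


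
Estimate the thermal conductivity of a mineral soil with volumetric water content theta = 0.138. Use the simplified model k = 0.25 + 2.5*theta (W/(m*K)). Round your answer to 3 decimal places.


Step 1: k = 0.25 + 2.5 * theta
Step 2: k = 0.25 + 2.5 * 0.138
Step 3: k = 0.25 + 0.345
Step 4: k = 0.595 W/(m*K)

0.595


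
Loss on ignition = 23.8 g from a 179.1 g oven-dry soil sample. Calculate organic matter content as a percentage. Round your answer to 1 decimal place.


Step 1: OM% = 100 * LOI / sample mass
Step 2: OM = 100 * 23.8 / 179.1
Step 3: OM = 13.3%

13.3


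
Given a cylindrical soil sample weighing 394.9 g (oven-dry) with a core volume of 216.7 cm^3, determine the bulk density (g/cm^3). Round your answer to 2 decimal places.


Step 1: Identify the formula: BD = dry mass / volume
Step 2: Substitute values: BD = 394.9 / 216.7
Step 3: BD = 1.82 g/cm^3

1.82


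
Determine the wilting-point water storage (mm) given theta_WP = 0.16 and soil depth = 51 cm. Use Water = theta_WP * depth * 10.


Step 1: Water (mm) = theta_WP * depth * 10
Step 2: Water = 0.16 * 51 * 10
Step 3: Water = 81.6 mm

81.6


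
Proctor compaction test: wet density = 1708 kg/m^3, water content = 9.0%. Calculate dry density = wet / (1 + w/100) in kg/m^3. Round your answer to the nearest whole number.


Step 1: Dry density = wet density / (1 + w/100)
Step 2: Dry density = 1708 / (1 + 9.0/100)
Step 3: Dry density = 1708 / 1.09
Step 4: Dry density = 1567 kg/m^3

1567


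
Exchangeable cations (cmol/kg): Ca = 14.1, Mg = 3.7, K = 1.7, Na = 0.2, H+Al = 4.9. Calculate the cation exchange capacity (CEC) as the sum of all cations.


Step 1: CEC = Ca + Mg + K + Na + (H+Al)
Step 2: CEC = 14.1 + 3.7 + 1.7 + 0.2 + 4.9
Step 3: CEC = 24.6 cmol/kg

24.6


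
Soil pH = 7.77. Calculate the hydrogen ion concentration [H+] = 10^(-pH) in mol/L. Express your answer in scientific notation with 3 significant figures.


Step 1: [H+] = 10^(-pH)
Step 2: [H+] = 10^(-7.77)
Step 3: [H+] = 1.70e-08 mol/L

1.70e-08


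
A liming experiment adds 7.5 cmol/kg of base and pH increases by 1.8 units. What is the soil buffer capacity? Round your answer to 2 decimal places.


Step 1: BC = change in base / change in pH
Step 2: BC = 7.5 / 1.8
Step 3: BC = 4.17 cmol/(kg*pH unit)

4.17


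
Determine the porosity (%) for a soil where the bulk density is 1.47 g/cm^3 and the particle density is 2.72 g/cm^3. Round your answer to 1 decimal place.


Step 1: Formula: n = 100 * (1 - BD / PD)
Step 2: n = 100 * (1 - 1.47 / 2.72)
Step 3: n = 100 * (1 - 0.54044)
Step 4: n = 46.0%

46.0


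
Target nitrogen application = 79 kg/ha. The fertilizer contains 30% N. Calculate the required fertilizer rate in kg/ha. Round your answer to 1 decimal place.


Step 1: Fertilizer rate = target N / (N content / 100)
Step 2: Rate = 79 / (30 / 100)
Step 3: Rate = 79 / 0.3
Step 4: Rate = 263.3 kg/ha

263.3


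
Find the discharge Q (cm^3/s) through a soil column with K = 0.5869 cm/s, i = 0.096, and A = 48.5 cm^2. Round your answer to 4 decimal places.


Step 1: Apply Darcy's law: Q = K * i * A
Step 2: Q = 0.5869 * 0.096 * 48.5
Step 3: Q = 2.7326 cm^3/s

2.7326


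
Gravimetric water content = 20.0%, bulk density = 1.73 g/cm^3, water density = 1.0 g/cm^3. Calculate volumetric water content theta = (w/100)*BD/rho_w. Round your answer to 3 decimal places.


Step 1: theta = (w / 100) * BD / rho_w
Step 2: theta = (20.0 / 100) * 1.73 / 1.0
Step 3: theta = 0.2 * 1.73
Step 4: theta = 0.346

0.346


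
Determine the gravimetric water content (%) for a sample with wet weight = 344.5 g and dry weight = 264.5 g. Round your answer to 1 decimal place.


Step 1: Water mass = wet - dry = 344.5 - 264.5 = 80.0 g
Step 2: w = 100 * water mass / dry mass
Step 3: w = 100 * 80.0 / 264.5 = 30.2%

30.2


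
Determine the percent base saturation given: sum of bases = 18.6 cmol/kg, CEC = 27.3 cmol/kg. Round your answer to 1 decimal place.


Step 1: BS = 100 * (sum of bases) / CEC
Step 2: BS = 100 * 18.6 / 27.3
Step 3: BS = 68.1%

68.1


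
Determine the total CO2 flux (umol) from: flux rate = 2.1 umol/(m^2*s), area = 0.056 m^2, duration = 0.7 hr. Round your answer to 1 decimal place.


Step 1: Convert time to seconds: 0.7 hr * 3600 = 2520.0 s
Step 2: Total = flux * area * time_s
Step 3: Total = 2.1 * 0.056 * 2520.0
Step 4: Total = 296.4 umol

296.4


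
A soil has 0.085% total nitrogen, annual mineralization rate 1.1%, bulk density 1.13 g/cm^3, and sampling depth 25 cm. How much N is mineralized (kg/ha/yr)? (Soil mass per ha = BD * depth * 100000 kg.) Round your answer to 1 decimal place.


Step 1: Soil mass per ha = BD * depth * 100000 = 1.13 * 25 * 100000 = 2825000 kg
Step 2: Total N pool = soil mass * N%/100 = 2825000 * 0.085/100 = 2401.25 kg/ha
Step 3: N mineralized = N pool * rate%/100 = 2401.25 * 1.1/100 = 26.4 kg/ha/yr

26.4


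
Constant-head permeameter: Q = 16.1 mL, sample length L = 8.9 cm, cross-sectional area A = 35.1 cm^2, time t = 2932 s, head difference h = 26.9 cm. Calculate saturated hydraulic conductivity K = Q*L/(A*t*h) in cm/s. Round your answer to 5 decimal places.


Step 1: K = Q * L / (A * t * h)
Step 2: Numerator = 16.1 * 8.9 = 143.29
Step 3: Denominator = 35.1 * 2932 * 26.9 = 2768365.08
Step 4: K = 143.29 / 2768365.08 = 0.00005 cm/s

0.00005


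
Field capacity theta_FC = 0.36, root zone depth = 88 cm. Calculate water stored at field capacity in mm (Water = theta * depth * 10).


Step 1: Water (mm) = theta_FC * depth (cm) * 10
Step 2: Water = 0.36 * 88 * 10
Step 3: Water = 316.8 mm

316.8


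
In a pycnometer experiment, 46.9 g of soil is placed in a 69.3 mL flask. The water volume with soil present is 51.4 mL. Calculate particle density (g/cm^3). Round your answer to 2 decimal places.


Step 1: Volume of solids = flask volume - water volume with soil
Step 2: V_solids = 69.3 - 51.4 = 17.9 mL
Step 3: Particle density = mass / V_solids = 46.9 / 17.9 = 2.62 g/cm^3

2.62


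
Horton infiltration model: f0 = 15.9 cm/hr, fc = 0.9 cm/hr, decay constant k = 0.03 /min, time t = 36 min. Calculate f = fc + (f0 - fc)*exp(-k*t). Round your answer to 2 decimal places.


Step 1: f = fc + (f0 - fc) * exp(-k * t)
Step 2: exp(-0.03 * 36) = 0.339596
Step 3: f = 0.9 + (15.9 - 0.9) * 0.339596
Step 4: f = 0.9 + 15.0 * 0.339596
Step 5: f = 5.99 cm/hr

5.99


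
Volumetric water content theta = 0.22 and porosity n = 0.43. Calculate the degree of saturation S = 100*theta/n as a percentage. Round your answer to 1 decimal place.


Step 1: S = 100 * theta_v / n
Step 2: S = 100 * 0.22 / 0.43
Step 3: S = 51.2%

51.2


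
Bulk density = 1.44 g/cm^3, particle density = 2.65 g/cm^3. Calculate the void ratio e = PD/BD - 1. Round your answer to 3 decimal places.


Step 1: e = PD / BD - 1
Step 2: e = 2.65 / 1.44 - 1
Step 3: e = 1.84028 - 1
Step 4: e = 0.84

0.84


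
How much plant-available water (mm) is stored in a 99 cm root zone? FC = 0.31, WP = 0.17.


Step 1: Available water = (FC - WP) * depth * 10
Step 2: AW = (0.31 - 0.17) * 99 * 10
Step 3: AW = 0.14 * 99 * 10
Step 4: AW = 138.6 mm

138.6


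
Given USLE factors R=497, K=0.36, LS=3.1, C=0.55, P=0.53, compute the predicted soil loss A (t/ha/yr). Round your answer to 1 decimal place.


Step 1: A = R * K * LS * C * P
Step 2: R * K = 497 * 0.36 = 178.92
Step 3: (R*K) * LS = 178.92 * 3.1 = 554.652
Step 4: * C * P = 554.652 * 0.55 * 0.53 = 161.7
Step 5: A = 161.7 t/(ha*yr)

161.7


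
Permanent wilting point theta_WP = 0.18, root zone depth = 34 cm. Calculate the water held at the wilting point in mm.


Step 1: Water (mm) = theta_WP * depth * 10
Step 2: Water = 0.18 * 34 * 10
Step 3: Water = 61.2 mm

61.2


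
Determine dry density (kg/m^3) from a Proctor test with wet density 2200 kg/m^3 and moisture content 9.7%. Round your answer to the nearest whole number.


Step 1: Dry density = wet density / (1 + w/100)
Step 2: Dry density = 2200 / (1 + 9.7/100)
Step 3: Dry density = 2200 / 1.097
Step 4: Dry density = 2005 kg/m^3

2005


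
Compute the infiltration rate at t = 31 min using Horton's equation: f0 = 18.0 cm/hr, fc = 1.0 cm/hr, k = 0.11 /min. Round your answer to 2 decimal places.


Step 1: f = fc + (f0 - fc) * exp(-k * t)
Step 2: exp(-0.11 * 31) = 0.033041
Step 3: f = 1.0 + (18.0 - 1.0) * 0.033041
Step 4: f = 1.0 + 17.0 * 0.033041
Step 5: f = 1.56 cm/hr

1.56


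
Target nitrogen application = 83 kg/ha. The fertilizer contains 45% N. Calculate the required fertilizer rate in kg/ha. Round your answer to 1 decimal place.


Step 1: Fertilizer rate = target N / (N content / 100)
Step 2: Rate = 83 / (45 / 100)
Step 3: Rate = 83 / 0.45
Step 4: Rate = 184.4 kg/ha

184.4


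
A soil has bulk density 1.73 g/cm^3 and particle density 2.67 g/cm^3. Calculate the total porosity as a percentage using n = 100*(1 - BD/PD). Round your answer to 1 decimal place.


Step 1: Formula: n = 100 * (1 - BD / PD)
Step 2: n = 100 * (1 - 1.73 / 2.67)
Step 3: n = 100 * (1 - 0.64794)
Step 4: n = 35.2%

35.2


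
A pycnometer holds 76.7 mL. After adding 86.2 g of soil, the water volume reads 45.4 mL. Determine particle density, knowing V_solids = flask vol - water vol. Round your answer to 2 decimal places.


Step 1: Volume of solids = flask volume - water volume with soil
Step 2: V_solids = 76.7 - 45.4 = 31.3 mL
Step 3: Particle density = mass / V_solids = 86.2 / 31.3 = 2.75 g/cm^3

2.75


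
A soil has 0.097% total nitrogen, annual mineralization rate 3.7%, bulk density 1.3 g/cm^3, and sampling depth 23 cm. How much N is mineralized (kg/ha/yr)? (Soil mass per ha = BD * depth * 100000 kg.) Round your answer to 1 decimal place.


Step 1: Soil mass per ha = BD * depth * 100000 = 1.3 * 23 * 100000 = 2990000 kg
Step 2: Total N pool = soil mass * N%/100 = 2990000 * 0.097/100 = 2900.3 kg/ha
Step 3: N mineralized = N pool * rate%/100 = 2900.3 * 3.7/100 = 107.3 kg/ha/yr

107.3


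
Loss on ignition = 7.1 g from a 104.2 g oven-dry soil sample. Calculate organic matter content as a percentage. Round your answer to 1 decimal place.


Step 1: OM% = 100 * LOI / sample mass
Step 2: OM = 100 * 7.1 / 104.2
Step 3: OM = 6.8%

6.8


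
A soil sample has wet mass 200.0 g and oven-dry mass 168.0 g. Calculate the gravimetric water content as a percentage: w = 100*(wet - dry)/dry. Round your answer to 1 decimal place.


Step 1: Water mass = wet - dry = 200.0 - 168.0 = 32.0 g
Step 2: w = 100 * water mass / dry mass
Step 3: w = 100 * 32.0 / 168.0 = 19.0%

19.0


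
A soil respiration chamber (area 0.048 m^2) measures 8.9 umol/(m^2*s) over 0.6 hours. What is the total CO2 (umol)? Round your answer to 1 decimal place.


Step 1: Convert time to seconds: 0.6 hr * 3600 = 2160.0 s
Step 2: Total = flux * area * time_s
Step 3: Total = 8.9 * 0.048 * 2160.0
Step 4: Total = 922.8 umol

922.8


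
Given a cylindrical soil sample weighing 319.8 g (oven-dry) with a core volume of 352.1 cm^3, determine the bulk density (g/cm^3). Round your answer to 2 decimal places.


Step 1: Identify the formula: BD = dry mass / volume
Step 2: Substitute values: BD = 319.8 / 352.1
Step 3: BD = 0.91 g/cm^3

0.91


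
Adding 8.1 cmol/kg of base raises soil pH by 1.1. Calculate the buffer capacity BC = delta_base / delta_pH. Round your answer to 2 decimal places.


Step 1: BC = change in base / change in pH
Step 2: BC = 8.1 / 1.1
Step 3: BC = 7.36 cmol/(kg*pH unit)

7.36


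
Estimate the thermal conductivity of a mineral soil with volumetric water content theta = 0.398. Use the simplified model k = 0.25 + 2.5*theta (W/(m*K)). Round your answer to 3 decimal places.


Step 1: k = 0.25 + 2.5 * theta
Step 2: k = 0.25 + 2.5 * 0.398
Step 3: k = 0.25 + 0.995
Step 4: k = 1.245 W/(m*K)

1.245


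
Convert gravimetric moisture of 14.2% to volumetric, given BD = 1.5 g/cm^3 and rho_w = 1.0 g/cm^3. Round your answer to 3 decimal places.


Step 1: theta = (w / 100) * BD / rho_w
Step 2: theta = (14.2 / 100) * 1.5 / 1.0
Step 3: theta = 0.142 * 1.5
Step 4: theta = 0.213

0.213


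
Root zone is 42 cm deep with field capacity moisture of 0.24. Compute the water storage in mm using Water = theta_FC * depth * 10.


Step 1: Water (mm) = theta_FC * depth (cm) * 10
Step 2: Water = 0.24 * 42 * 10
Step 3: Water = 100.8 mm

100.8


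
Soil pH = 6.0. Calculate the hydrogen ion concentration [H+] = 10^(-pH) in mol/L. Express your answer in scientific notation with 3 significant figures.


Step 1: [H+] = 10^(-pH)
Step 2: [H+] = 10^(-6.0)
Step 3: [H+] = 1.00e-06 mol/L

1.00e-06


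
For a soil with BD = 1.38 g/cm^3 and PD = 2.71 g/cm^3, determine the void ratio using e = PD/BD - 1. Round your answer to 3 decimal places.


Step 1: e = PD / BD - 1
Step 2: e = 2.71 / 1.38 - 1
Step 3: e = 1.96377 - 1
Step 4: e = 0.964

0.964


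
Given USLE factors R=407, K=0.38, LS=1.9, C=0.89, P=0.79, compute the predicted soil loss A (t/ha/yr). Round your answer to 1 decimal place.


Step 1: A = R * K * LS * C * P
Step 2: R * K = 407 * 0.38 = 154.66
Step 3: (R*K) * LS = 154.66 * 1.9 = 293.854
Step 4: * C * P = 293.854 * 0.89 * 0.79 = 206.6
Step 5: A = 206.6 t/(ha*yr)

206.6


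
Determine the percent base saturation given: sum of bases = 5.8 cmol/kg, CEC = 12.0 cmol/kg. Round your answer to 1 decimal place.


Step 1: BS = 100 * (sum of bases) / CEC
Step 2: BS = 100 * 5.8 / 12.0
Step 3: BS = 48.3%

48.3


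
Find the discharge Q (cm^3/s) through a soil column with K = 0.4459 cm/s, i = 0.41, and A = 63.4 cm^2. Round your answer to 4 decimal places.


Step 1: Apply Darcy's law: Q = K * i * A
Step 2: Q = 0.4459 * 0.41 * 63.4
Step 3: Q = 11.5907 cm^3/s

11.5907


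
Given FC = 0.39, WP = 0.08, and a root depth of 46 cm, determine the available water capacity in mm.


Step 1: Available water = (FC - WP) * depth * 10
Step 2: AW = (0.39 - 0.08) * 46 * 10
Step 3: AW = 0.31 * 46 * 10
Step 4: AW = 142.6 mm

142.6


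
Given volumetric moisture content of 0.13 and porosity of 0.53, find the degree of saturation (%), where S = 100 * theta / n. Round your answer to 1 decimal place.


Step 1: S = 100 * theta_v / n
Step 2: S = 100 * 0.13 / 0.53
Step 3: S = 24.5%

24.5


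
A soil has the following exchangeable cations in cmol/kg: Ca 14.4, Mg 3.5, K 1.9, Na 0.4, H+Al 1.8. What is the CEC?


Step 1: CEC = Ca + Mg + K + Na + (H+Al)
Step 2: CEC = 14.4 + 3.5 + 1.9 + 0.4 + 1.8
Step 3: CEC = 22.0 cmol/kg

22.0


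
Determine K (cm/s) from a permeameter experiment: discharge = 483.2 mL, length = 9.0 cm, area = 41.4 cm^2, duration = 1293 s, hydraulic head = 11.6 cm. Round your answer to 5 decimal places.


Step 1: K = Q * L / (A * t * h)
Step 2: Numerator = 483.2 * 9.0 = 4348.8
Step 3: Denominator = 41.4 * 1293 * 11.6 = 620950.32
Step 4: K = 4348.8 / 620950.32 = 0.007 cm/s

0.007


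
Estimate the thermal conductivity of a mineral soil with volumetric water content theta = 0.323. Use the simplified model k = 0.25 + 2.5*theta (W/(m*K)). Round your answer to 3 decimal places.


Step 1: k = 0.25 + 2.5 * theta
Step 2: k = 0.25 + 2.5 * 0.323
Step 3: k = 0.25 + 0.808
Step 4: k = 1.058 W/(m*K)

1.058


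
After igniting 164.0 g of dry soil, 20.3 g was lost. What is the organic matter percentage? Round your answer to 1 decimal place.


Step 1: OM% = 100 * LOI / sample mass
Step 2: OM = 100 * 20.3 / 164.0
Step 3: OM = 12.4%

12.4


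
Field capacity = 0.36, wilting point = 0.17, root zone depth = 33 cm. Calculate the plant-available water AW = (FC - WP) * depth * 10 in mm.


Step 1: Available water = (FC - WP) * depth * 10
Step 2: AW = (0.36 - 0.17) * 33 * 10
Step 3: AW = 0.19 * 33 * 10
Step 4: AW = 62.7 mm

62.7


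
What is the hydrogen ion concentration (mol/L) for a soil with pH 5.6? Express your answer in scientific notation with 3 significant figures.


Step 1: [H+] = 10^(-pH)
Step 2: [H+] = 10^(-5.6)
Step 3: [H+] = 2.51e-06 mol/L

2.51e-06


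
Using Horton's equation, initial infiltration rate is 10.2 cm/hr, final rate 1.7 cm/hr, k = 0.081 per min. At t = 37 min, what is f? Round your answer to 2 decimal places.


Step 1: f = fc + (f0 - fc) * exp(-k * t)
Step 2: exp(-0.081 * 37) = 0.049937
Step 3: f = 1.7 + (10.2 - 1.7) * 0.049937
Step 4: f = 1.7 + 8.5 * 0.049937
Step 5: f = 2.12 cm/hr

2.12


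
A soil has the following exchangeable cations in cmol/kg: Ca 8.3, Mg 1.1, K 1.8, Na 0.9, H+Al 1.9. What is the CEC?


Step 1: CEC = Ca + Mg + K + Na + (H+Al)
Step 2: CEC = 8.3 + 1.1 + 1.8 + 0.9 + 1.9
Step 3: CEC = 14.0 cmol/kg

14.0


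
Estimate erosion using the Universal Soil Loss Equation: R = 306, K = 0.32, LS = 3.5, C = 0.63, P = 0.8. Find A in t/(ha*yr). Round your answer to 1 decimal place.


Step 1: A = R * K * LS * C * P
Step 2: R * K = 306 * 0.32 = 97.92
Step 3: (R*K) * LS = 97.92 * 3.5 = 342.72
Step 4: * C * P = 342.72 * 0.63 * 0.8 = 172.7
Step 5: A = 172.7 t/(ha*yr)

172.7


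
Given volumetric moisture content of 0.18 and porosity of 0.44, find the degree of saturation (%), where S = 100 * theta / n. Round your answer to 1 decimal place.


Step 1: S = 100 * theta_v / n
Step 2: S = 100 * 0.18 / 0.44
Step 3: S = 40.9%

40.9


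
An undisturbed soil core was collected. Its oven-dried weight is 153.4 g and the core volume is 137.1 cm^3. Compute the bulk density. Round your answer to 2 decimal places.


Step 1: Identify the formula: BD = dry mass / volume
Step 2: Substitute values: BD = 153.4 / 137.1
Step 3: BD = 1.12 g/cm^3

1.12


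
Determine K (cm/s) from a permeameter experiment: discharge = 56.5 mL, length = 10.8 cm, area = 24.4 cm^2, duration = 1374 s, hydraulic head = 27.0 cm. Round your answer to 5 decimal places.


Step 1: K = Q * L / (A * t * h)
Step 2: Numerator = 56.5 * 10.8 = 610.2
Step 3: Denominator = 24.4 * 1374 * 27.0 = 905191.2
Step 4: K = 610.2 / 905191.2 = 0.00067 cm/s

0.00067


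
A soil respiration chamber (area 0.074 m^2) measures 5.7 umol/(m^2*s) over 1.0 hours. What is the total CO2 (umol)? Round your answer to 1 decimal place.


Step 1: Convert time to seconds: 1.0 hr * 3600 = 3600.0 s
Step 2: Total = flux * area * time_s
Step 3: Total = 5.7 * 0.074 * 3600.0
Step 4: Total = 1518.5 umol

1518.5


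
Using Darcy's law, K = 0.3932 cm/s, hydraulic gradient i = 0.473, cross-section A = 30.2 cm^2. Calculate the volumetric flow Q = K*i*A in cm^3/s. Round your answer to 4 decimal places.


Step 1: Apply Darcy's law: Q = K * i * A
Step 2: Q = 0.3932 * 0.473 * 30.2
Step 3: Q = 5.6167 cm^3/s

5.6167


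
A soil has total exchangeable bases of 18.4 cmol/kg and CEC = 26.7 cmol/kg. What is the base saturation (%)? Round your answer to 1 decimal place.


Step 1: BS = 100 * (sum of bases) / CEC
Step 2: BS = 100 * 18.4 / 26.7
Step 3: BS = 68.9%

68.9


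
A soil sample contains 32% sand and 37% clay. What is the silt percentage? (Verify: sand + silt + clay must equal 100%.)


Step 1: sand + silt + clay = 100%
Step 2: silt = 100 - sand - clay
Step 3: silt = 100 - 32 - 37
Step 4: silt = 31%

31


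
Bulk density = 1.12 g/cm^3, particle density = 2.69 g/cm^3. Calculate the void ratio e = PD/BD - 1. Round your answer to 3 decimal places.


Step 1: e = PD / BD - 1
Step 2: e = 2.69 / 1.12 - 1
Step 3: e = 2.40179 - 1
Step 4: e = 1.402

1.402


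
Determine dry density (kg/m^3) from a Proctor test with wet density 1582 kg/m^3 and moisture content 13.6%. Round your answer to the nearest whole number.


Step 1: Dry density = wet density / (1 + w/100)
Step 2: Dry density = 1582 / (1 + 13.6/100)
Step 3: Dry density = 1582 / 1.136
Step 4: Dry density = 1393 kg/m^3

1393


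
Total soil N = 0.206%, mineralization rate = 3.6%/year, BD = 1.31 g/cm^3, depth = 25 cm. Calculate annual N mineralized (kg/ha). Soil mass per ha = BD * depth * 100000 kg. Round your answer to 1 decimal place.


Step 1: Soil mass per ha = BD * depth * 100000 = 1.31 * 25 * 100000 = 3275000 kg
Step 2: Total N pool = soil mass * N%/100 = 3275000 * 0.206/100 = 6746.5 kg/ha
Step 3: N mineralized = N pool * rate%/100 = 6746.5 * 3.6/100 = 242.9 kg/ha/yr

242.9


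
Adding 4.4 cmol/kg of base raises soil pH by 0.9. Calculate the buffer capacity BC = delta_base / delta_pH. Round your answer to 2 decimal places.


Step 1: BC = change in base / change in pH
Step 2: BC = 4.4 / 0.9
Step 3: BC = 4.89 cmol/(kg*pH unit)

4.89


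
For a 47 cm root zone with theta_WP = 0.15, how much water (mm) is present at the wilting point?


Step 1: Water (mm) = theta_WP * depth * 10
Step 2: Water = 0.15 * 47 * 10
Step 3: Water = 70.5 mm

70.5


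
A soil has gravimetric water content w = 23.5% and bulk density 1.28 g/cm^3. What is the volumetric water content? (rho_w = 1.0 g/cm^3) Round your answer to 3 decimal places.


Step 1: theta = (w / 100) * BD / rho_w
Step 2: theta = (23.5 / 100) * 1.28 / 1.0
Step 3: theta = 0.235 * 1.28
Step 4: theta = 0.301

0.301


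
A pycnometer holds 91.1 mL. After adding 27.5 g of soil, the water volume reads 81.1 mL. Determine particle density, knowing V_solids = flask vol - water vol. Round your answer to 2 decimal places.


Step 1: Volume of solids = flask volume - water volume with soil
Step 2: V_solids = 91.1 - 81.1 = 10.0 mL
Step 3: Particle density = mass / V_solids = 27.5 / 10.0 = 2.75 g/cm^3

2.75


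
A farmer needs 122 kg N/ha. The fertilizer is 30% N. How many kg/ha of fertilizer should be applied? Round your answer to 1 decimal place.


Step 1: Fertilizer rate = target N / (N content / 100)
Step 2: Rate = 122 / (30 / 100)
Step 3: Rate = 122 / 0.3
Step 4: Rate = 406.7 kg/ha

406.7


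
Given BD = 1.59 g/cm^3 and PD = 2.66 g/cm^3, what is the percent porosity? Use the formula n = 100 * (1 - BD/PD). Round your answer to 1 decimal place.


Step 1: Formula: n = 100 * (1 - BD / PD)
Step 2: n = 100 * (1 - 1.59 / 2.66)
Step 3: n = 100 * (1 - 0.59774)
Step 4: n = 40.2%

40.2


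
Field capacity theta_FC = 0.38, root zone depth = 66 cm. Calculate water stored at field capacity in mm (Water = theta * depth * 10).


Step 1: Water (mm) = theta_FC * depth (cm) * 10
Step 2: Water = 0.38 * 66 * 10
Step 3: Water = 250.8 mm

250.8


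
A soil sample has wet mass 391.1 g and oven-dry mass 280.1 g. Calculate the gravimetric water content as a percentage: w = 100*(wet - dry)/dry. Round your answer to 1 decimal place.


Step 1: Water mass = wet - dry = 391.1 - 280.1 = 111.0 g
Step 2: w = 100 * water mass / dry mass
Step 3: w = 100 * 111.0 / 280.1 = 39.6%

39.6


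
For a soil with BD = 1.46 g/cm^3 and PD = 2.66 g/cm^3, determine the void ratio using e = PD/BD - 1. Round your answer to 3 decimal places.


Step 1: e = PD / BD - 1
Step 2: e = 2.66 / 1.46 - 1
Step 3: e = 1.82192 - 1
Step 4: e = 0.822

0.822


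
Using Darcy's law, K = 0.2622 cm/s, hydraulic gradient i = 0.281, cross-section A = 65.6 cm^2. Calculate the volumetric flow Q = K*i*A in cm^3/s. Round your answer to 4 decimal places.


Step 1: Apply Darcy's law: Q = K * i * A
Step 2: Q = 0.2622 * 0.281 * 65.6
Step 3: Q = 4.8333 cm^3/s

4.8333


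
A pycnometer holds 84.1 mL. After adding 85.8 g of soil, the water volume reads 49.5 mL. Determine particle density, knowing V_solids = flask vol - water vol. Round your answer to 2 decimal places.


Step 1: Volume of solids = flask volume - water volume with soil
Step 2: V_solids = 84.1 - 49.5 = 34.6 mL
Step 3: Particle density = mass / V_solids = 85.8 / 34.6 = 2.48 g/cm^3

2.48


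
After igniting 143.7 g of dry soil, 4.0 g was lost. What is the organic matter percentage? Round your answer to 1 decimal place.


Step 1: OM% = 100 * LOI / sample mass
Step 2: OM = 100 * 4.0 / 143.7
Step 3: OM = 2.8%

2.8


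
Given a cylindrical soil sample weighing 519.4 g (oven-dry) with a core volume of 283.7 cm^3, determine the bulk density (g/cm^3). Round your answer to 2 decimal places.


Step 1: Identify the formula: BD = dry mass / volume
Step 2: Substitute values: BD = 519.4 / 283.7
Step 3: BD = 1.83 g/cm^3

1.83


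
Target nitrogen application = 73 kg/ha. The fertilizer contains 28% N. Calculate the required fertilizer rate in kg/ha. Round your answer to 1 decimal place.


Step 1: Fertilizer rate = target N / (N content / 100)
Step 2: Rate = 73 / (28 / 100)
Step 3: Rate = 73 / 0.28
Step 4: Rate = 260.7 kg/ha

260.7


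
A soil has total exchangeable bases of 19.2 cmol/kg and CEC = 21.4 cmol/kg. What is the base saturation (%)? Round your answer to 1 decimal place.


Step 1: BS = 100 * (sum of bases) / CEC
Step 2: BS = 100 * 19.2 / 21.4
Step 3: BS = 89.7%

89.7


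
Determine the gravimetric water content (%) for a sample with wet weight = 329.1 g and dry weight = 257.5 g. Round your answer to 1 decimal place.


Step 1: Water mass = wet - dry = 329.1 - 257.5 = 71.6 g
Step 2: w = 100 * water mass / dry mass
Step 3: w = 100 * 71.6 / 257.5 = 27.8%

27.8


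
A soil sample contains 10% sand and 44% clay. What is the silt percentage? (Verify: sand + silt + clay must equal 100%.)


Step 1: sand + silt + clay = 100%
Step 2: silt = 100 - sand - clay
Step 3: silt = 100 - 10 - 44
Step 4: silt = 46%

46


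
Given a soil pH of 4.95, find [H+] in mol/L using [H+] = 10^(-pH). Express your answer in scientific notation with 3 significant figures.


Step 1: [H+] = 10^(-pH)
Step 2: [H+] = 10^(-4.95)
Step 3: [H+] = 1.12e-05 mol/L

1.12e-05


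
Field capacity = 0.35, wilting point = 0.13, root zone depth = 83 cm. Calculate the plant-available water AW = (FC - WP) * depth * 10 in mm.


Step 1: Available water = (FC - WP) * depth * 10
Step 2: AW = (0.35 - 0.13) * 83 * 10
Step 3: AW = 0.22 * 83 * 10
Step 4: AW = 182.6 mm

182.6


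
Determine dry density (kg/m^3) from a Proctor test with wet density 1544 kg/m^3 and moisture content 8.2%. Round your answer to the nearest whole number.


Step 1: Dry density = wet density / (1 + w/100)
Step 2: Dry density = 1544 / (1 + 8.2/100)
Step 3: Dry density = 1544 / 1.082
Step 4: Dry density = 1427 kg/m^3

1427


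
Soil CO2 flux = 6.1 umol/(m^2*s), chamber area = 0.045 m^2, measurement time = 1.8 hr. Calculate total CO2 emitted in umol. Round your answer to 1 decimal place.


Step 1: Convert time to seconds: 1.8 hr * 3600 = 6480.0 s
Step 2: Total = flux * area * time_s
Step 3: Total = 6.1 * 0.045 * 6480.0
Step 4: Total = 1778.8 umol

1778.8


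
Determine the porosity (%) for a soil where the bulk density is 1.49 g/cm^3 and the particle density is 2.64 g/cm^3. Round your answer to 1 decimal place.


Step 1: Formula: n = 100 * (1 - BD / PD)
Step 2: n = 100 * (1 - 1.49 / 2.64)
Step 3: n = 100 * (1 - 0.56439)
Step 4: n = 43.6%

43.6


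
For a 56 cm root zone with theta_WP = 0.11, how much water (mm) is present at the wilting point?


Step 1: Water (mm) = theta_WP * depth * 10
Step 2: Water = 0.11 * 56 * 10
Step 3: Water = 61.6 mm

61.6


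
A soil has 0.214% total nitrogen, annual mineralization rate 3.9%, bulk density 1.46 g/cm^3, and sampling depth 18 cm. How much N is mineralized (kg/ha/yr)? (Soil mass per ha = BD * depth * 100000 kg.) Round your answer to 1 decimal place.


Step 1: Soil mass per ha = BD * depth * 100000 = 1.46 * 18 * 100000 = 2628000 kg
Step 2: Total N pool = soil mass * N%/100 = 2628000 * 0.214/100 = 5623.92 kg/ha
Step 3: N mineralized = N pool * rate%/100 = 5623.92 * 3.9/100 = 219.3 kg/ha/yr

219.3


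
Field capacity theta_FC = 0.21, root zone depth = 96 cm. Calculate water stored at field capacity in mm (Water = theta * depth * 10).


Step 1: Water (mm) = theta_FC * depth (cm) * 10
Step 2: Water = 0.21 * 96 * 10
Step 3: Water = 201.6 mm

201.6


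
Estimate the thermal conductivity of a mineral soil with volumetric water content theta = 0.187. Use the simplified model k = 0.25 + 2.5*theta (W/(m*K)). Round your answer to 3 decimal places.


Step 1: k = 0.25 + 2.5 * theta
Step 2: k = 0.25 + 2.5 * 0.187
Step 3: k = 0.25 + 0.468
Step 4: k = 0.718 W/(m*K)

0.718


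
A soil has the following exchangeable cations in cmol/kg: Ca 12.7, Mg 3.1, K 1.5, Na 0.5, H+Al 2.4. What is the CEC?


Step 1: CEC = Ca + Mg + K + Na + (H+Al)
Step 2: CEC = 12.7 + 3.1 + 1.5 + 0.5 + 2.4
Step 3: CEC = 20.2 cmol/kg

20.2


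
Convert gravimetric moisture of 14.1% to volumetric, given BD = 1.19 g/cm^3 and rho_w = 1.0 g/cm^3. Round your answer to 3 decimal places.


Step 1: theta = (w / 100) * BD / rho_w
Step 2: theta = (14.1 / 100) * 1.19 / 1.0
Step 3: theta = 0.141 * 1.19
Step 4: theta = 0.168

0.168


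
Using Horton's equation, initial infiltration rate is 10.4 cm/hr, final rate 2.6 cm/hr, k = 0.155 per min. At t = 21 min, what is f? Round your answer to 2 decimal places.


Step 1: f = fc + (f0 - fc) * exp(-k * t)
Step 2: exp(-0.155 * 21) = 0.038581
Step 3: f = 2.6 + (10.4 - 2.6) * 0.038581
Step 4: f = 2.6 + 7.8 * 0.038581
Step 5: f = 2.9 cm/hr

2.9


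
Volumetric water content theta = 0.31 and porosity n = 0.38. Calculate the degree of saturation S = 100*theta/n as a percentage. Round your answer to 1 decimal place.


Step 1: S = 100 * theta_v / n
Step 2: S = 100 * 0.31 / 0.38
Step 3: S = 81.6%

81.6


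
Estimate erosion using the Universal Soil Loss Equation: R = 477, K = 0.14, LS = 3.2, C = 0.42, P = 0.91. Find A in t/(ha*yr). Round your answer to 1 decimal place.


Step 1: A = R * K * LS * C * P
Step 2: R * K = 477 * 0.14 = 66.78
Step 3: (R*K) * LS = 66.78 * 3.2 = 213.696
Step 4: * C * P = 213.696 * 0.42 * 0.91 = 81.7
Step 5: A = 81.7 t/(ha*yr)

81.7


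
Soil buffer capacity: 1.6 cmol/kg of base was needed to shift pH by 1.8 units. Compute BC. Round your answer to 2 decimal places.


Step 1: BC = change in base / change in pH
Step 2: BC = 1.6 / 1.8
Step 3: BC = 0.89 cmol/(kg*pH unit)

0.89


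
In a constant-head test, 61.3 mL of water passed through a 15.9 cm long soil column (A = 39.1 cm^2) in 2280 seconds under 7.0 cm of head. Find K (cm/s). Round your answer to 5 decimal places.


Step 1: K = Q * L / (A * t * h)
Step 2: Numerator = 61.3 * 15.9 = 974.67
Step 3: Denominator = 39.1 * 2280 * 7.0 = 624036.0
Step 4: K = 974.67 / 624036.0 = 0.00156 cm/s

0.00156


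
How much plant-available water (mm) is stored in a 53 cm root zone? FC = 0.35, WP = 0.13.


Step 1: Available water = (FC - WP) * depth * 10
Step 2: AW = (0.35 - 0.13) * 53 * 10
Step 3: AW = 0.22 * 53 * 10
Step 4: AW = 116.6 mm

116.6


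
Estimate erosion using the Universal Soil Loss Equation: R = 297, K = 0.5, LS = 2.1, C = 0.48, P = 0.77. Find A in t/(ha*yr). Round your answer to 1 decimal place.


Step 1: A = R * K * LS * C * P
Step 2: R * K = 297 * 0.5 = 148.5
Step 3: (R*K) * LS = 148.5 * 2.1 = 311.85
Step 4: * C * P = 311.85 * 0.48 * 0.77 = 115.3
Step 5: A = 115.3 t/(ha*yr)

115.3


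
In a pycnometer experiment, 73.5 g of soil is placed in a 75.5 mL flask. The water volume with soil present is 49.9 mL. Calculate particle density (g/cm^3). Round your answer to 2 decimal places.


Step 1: Volume of solids = flask volume - water volume with soil
Step 2: V_solids = 75.5 - 49.9 = 25.6 mL
Step 3: Particle density = mass / V_solids = 73.5 / 25.6 = 2.87 g/cm^3

2.87


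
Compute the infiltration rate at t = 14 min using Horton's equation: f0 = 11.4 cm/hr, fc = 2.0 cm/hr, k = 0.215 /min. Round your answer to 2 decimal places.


Step 1: f = fc + (f0 - fc) * exp(-k * t)
Step 2: exp(-0.215 * 14) = 0.049292
Step 3: f = 2.0 + (11.4 - 2.0) * 0.049292
Step 4: f = 2.0 + 9.4 * 0.049292
Step 5: f = 2.46 cm/hr

2.46


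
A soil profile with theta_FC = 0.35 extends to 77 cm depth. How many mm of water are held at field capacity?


Step 1: Water (mm) = theta_FC * depth (cm) * 10
Step 2: Water = 0.35 * 77 * 10
Step 3: Water = 269.5 mm

269.5


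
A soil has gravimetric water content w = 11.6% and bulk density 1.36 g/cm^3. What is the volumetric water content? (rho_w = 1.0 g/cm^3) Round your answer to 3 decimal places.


Step 1: theta = (w / 100) * BD / rho_w
Step 2: theta = (11.6 / 100) * 1.36 / 1.0
Step 3: theta = 0.116 * 1.36
Step 4: theta = 0.158

0.158


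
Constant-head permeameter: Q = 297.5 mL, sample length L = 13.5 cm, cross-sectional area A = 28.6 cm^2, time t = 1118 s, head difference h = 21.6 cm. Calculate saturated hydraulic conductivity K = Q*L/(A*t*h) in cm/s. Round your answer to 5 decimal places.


Step 1: K = Q * L / (A * t * h)
Step 2: Numerator = 297.5 * 13.5 = 4016.25
Step 3: Denominator = 28.6 * 1118 * 21.6 = 690655.68
Step 4: K = 4016.25 / 690655.68 = 0.00582 cm/s

0.00582


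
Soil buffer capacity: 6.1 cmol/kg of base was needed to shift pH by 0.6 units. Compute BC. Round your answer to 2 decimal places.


Step 1: BC = change in base / change in pH
Step 2: BC = 6.1 / 0.6
Step 3: BC = 10.17 cmol/(kg*pH unit)

10.17


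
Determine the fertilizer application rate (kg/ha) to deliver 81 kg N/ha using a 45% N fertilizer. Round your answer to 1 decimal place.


Step 1: Fertilizer rate = target N / (N content / 100)
Step 2: Rate = 81 / (45 / 100)
Step 3: Rate = 81 / 0.45
Step 4: Rate = 180.0 kg/ha

180.0


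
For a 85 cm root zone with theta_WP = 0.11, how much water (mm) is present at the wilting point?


Step 1: Water (mm) = theta_WP * depth * 10
Step 2: Water = 0.11 * 85 * 10
Step 3: Water = 93.5 mm

93.5


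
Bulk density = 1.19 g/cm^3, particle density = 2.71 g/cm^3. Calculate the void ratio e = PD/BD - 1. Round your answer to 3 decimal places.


Step 1: e = PD / BD - 1
Step 2: e = 2.71 / 1.19 - 1
Step 3: e = 2.27731 - 1
Step 4: e = 1.277

1.277


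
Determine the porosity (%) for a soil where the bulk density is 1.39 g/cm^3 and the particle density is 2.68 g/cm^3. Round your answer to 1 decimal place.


Step 1: Formula: n = 100 * (1 - BD / PD)
Step 2: n = 100 * (1 - 1.39 / 2.68)
Step 3: n = 100 * (1 - 0.51866)
Step 4: n = 48.1%

48.1


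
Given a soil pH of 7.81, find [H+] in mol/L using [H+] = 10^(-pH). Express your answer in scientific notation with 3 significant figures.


Step 1: [H+] = 10^(-pH)
Step 2: [H+] = 10^(-7.81)
Step 3: [H+] = 1.55e-08 mol/L

1.55e-08


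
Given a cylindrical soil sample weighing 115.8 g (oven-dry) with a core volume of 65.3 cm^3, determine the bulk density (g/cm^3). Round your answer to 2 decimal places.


Step 1: Identify the formula: BD = dry mass / volume
Step 2: Substitute values: BD = 115.8 / 65.3
Step 3: BD = 1.77 g/cm^3

1.77


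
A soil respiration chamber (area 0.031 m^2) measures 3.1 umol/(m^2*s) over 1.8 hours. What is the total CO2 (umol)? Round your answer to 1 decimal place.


Step 1: Convert time to seconds: 1.8 hr * 3600 = 6480.0 s
Step 2: Total = flux * area * time_s
Step 3: Total = 3.1 * 0.031 * 6480.0
Step 4: Total = 622.7 umol

622.7


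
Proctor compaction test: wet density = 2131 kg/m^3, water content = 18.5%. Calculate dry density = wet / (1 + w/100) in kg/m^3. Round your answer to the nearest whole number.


Step 1: Dry density = wet density / (1 + w/100)
Step 2: Dry density = 2131 / (1 + 18.5/100)
Step 3: Dry density = 2131 / 1.185
Step 4: Dry density = 1798 kg/m^3

1798


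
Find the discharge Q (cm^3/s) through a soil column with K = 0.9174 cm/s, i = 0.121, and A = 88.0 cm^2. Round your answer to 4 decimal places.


Step 1: Apply Darcy's law: Q = K * i * A
Step 2: Q = 0.9174 * 0.121 * 88.0
Step 3: Q = 9.7685 cm^3/s

9.7685


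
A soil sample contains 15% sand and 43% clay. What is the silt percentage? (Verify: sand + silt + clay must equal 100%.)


Step 1: sand + silt + clay = 100%
Step 2: silt = 100 - sand - clay
Step 3: silt = 100 - 15 - 43
Step 4: silt = 42%

42


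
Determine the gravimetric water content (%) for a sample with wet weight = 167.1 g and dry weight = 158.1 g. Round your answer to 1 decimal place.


Step 1: Water mass = wet - dry = 167.1 - 158.1 = 9.0 g
Step 2: w = 100 * water mass / dry mass
Step 3: w = 100 * 9.0 / 158.1 = 5.7%

5.7


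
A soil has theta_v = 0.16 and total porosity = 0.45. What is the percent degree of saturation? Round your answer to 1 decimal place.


Step 1: S = 100 * theta_v / n
Step 2: S = 100 * 0.16 / 0.45
Step 3: S = 35.6%

35.6


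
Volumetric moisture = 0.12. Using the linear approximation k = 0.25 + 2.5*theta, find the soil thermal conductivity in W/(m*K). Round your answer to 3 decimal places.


Step 1: k = 0.25 + 2.5 * theta
Step 2: k = 0.25 + 2.5 * 0.12
Step 3: k = 0.25 + 0.3
Step 4: k = 0.55 W/(m*K)

0.55


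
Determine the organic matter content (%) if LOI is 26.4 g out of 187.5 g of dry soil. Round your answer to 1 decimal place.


Step 1: OM% = 100 * LOI / sample mass
Step 2: OM = 100 * 26.4 / 187.5
Step 3: OM = 14.1%

14.1


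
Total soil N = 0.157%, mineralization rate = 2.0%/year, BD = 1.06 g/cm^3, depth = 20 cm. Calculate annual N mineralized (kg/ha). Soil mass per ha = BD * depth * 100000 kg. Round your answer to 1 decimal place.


Step 1: Soil mass per ha = BD * depth * 100000 = 1.06 * 20 * 100000 = 2120000 kg
Step 2: Total N pool = soil mass * N%/100 = 2120000 * 0.157/100 = 3328.4 kg/ha
Step 3: N mineralized = N pool * rate%/100 = 3328.4 * 2.0/100 = 66.6 kg/ha/yr

66.6


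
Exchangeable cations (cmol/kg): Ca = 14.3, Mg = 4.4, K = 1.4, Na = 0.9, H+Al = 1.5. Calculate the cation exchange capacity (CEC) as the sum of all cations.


Step 1: CEC = Ca + Mg + K + Na + (H+Al)
Step 2: CEC = 14.3 + 4.4 + 1.4 + 0.9 + 1.5
Step 3: CEC = 22.5 cmol/kg

22.5


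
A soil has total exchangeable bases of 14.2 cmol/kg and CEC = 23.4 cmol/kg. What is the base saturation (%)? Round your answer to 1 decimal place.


Step 1: BS = 100 * (sum of bases) / CEC
Step 2: BS = 100 * 14.2 / 23.4
Step 3: BS = 60.7%

60.7


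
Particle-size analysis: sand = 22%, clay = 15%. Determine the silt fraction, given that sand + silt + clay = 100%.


Step 1: sand + silt + clay = 100%
Step 2: silt = 100 - sand - clay
Step 3: silt = 100 - 22 - 15
Step 4: silt = 63%

63
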